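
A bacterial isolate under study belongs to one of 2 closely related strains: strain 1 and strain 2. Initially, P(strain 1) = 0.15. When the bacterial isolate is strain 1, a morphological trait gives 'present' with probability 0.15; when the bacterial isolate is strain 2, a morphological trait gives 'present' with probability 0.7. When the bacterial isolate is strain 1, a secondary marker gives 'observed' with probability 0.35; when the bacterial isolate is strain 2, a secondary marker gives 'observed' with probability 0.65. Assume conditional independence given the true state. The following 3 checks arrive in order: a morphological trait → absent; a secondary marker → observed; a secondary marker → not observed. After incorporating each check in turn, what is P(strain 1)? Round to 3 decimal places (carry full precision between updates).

After a morphological trait='absent': P(strain 1) = 0.85·0.1500 / (0.85·0.1500 + 0.3·0.8500) ≈ 0.3333
After a secondary marker='observed': P(strain 1) = 0.35·0.3333 / (0.35·0.3333 + 0.65·0.6667) ≈ 0.2121
After a secondary marker='not observed': P(strain 1) = 0.65·0.2121 / (0.65·0.2121 + 0.35·0.7879) ≈ 0.3333

0.333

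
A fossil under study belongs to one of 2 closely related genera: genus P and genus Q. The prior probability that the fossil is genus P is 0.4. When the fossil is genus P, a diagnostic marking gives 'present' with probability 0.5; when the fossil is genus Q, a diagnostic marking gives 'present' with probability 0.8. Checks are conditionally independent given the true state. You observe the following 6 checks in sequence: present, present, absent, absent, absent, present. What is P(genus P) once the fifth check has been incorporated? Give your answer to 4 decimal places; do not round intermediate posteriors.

0.8027

Apply Bayes' rule sequentially, carrying P(genus P) forward.
After 'present': P(genus P) = 0.5·0.4000 / (0.5·0.4000 + 0.8·0.6000) ≈ 0.2941
After 'present': P(genus P) = 0.5·0.2941 / (0.5·0.2941 + 0.8·0.7059) ≈ 0.2066
After 'absent': P(genus P) = 0.5·0.2066 / (0.5·0.2066 + 0.2·0.7934) ≈ 0.3943
After 'absent': P(genus P) = 0.5·0.3943 / (0.5·0.3943 + 0.2·0.6057) ≈ 0.6194
After 'absent': P(genus P) = 0.5·0.6194 / (0.5·0.6194 + 0.2·0.3806) ≈ 0.8027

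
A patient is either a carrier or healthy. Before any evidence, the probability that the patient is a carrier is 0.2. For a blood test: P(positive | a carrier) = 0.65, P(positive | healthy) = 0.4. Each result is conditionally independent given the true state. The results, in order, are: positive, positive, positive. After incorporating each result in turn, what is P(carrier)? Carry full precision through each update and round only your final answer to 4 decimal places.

0.5176

After 'positive': P(carrier) = 0.65·0.2000 / (0.65·0.2000 + 0.4·0.8000) ≈ 0.2889
After 'positive': P(carrier) = 0.65·0.2889 / (0.65·0.2889 + 0.4·0.7111) ≈ 0.3976
After 'positive': P(carrier) = 0.65·0.3976 / (0.65·0.3976 + 0.4·0.6024) ≈ 0.5176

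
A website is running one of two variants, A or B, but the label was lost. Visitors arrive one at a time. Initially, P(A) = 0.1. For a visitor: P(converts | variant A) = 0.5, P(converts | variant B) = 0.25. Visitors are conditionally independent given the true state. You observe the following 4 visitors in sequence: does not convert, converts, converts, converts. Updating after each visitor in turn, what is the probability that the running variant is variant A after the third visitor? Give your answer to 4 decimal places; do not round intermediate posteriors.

After 'does not convert': P(A) = 0.5·0.1000 / (0.5·0.1000 + 0.75·0.9000) ≈ 0.0690
After 'converts': P(A) = 0.5·0.0690 / (0.5·0.0690 + 0.25·0.9310) ≈ 0.1290
After 'converts': P(A) = 0.5·0.1290 / (0.5·0.1290 + 0.25·0.8710) ≈ 0.2286

0.2286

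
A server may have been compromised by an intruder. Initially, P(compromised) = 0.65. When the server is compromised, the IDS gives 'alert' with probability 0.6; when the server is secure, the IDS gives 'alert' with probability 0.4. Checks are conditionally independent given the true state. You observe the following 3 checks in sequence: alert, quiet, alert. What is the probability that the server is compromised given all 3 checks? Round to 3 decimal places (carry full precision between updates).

0.736

After 'alert': P(compromised) = 0.6·0.6500 / (0.6·0.6500 + 0.4·0.3500) ≈ 0.7358
After 'quiet': P(compromised) = 0.4·0.7358 / (0.4·0.7358 + 0.6·0.2642) ≈ 0.6500
After 'alert': P(compromised) = 0.6·0.6500 / (0.6·0.6500 + 0.4·0.3500) ≈ 0.7358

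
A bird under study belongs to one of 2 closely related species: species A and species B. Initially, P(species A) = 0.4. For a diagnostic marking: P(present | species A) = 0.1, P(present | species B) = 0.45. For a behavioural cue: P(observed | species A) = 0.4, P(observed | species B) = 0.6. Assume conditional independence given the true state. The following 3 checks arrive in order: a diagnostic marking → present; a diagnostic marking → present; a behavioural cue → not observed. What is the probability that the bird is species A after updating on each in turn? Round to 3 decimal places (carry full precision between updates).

After a diagnostic marking='present': P(species A) = 0.1·0.4000 / (0.1·0.4000 + 0.45·0.6000) ≈ 0.1290
After a diagnostic marking='present': P(species A) = 0.1·0.1290 / (0.1·0.1290 + 0.45·0.8710) ≈ 0.0319
After a behavioural cue='not observed': P(species A) = 0.6·0.0319 / (0.6·0.0319 + 0.4·0.9681) ≈ 0.0471

0.047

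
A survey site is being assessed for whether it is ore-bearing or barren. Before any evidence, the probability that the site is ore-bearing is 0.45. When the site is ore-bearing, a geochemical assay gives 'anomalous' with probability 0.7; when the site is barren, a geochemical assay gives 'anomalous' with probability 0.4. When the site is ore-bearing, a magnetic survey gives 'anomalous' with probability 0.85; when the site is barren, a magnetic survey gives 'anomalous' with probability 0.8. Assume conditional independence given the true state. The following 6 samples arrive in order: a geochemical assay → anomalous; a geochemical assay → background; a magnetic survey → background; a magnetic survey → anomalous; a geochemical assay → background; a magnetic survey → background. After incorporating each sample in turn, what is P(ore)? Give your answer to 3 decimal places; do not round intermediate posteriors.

After a geochemical assay='anomalous': P(ore) = 0.7·0.4500 / (0.7·0.4500 + 0.4·0.5500) ≈ 0.5888
After a geochemical assay='background': P(ore) = 0.3·0.5888 / (0.3·0.5888 + 0.6·0.4112) ≈ 0.4172
After a magnetic survey='background': P(ore) = 0.15·0.4172 / (0.15·0.4172 + 0.2·0.5828) ≈ 0.3494
After a magnetic survey='anomalous': P(ore) = 0.85·0.3494 / (0.85·0.3494 + 0.8·0.6506) ≈ 0.3633
After a geochemical assay='background': P(ore) = 0.3·0.3633 / (0.3·0.3633 + 0.6·0.6367) ≈ 0.2219
After a magnetic survey='background': P(ore) = 0.15·0.2219 / (0.15·0.2219 + 0.2·0.7781) ≈ 0.1762

0.176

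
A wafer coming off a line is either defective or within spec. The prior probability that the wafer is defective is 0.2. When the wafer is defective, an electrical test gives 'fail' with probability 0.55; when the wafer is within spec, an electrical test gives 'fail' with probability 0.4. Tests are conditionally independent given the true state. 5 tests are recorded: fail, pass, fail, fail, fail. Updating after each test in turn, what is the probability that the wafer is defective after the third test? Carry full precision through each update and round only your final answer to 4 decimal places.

After 'fail': P(defective) = 0.55·0.2000 / (0.55·0.2000 + 0.4·0.8000) ≈ 0.2558
After 'pass': P(defective) = 0.45·0.2558 / (0.45·0.2558 + 0.6·0.7442) ≈ 0.2050
After 'fail': P(defective) = 0.55·0.2050 / (0.55·0.2050 + 0.4·0.7950) ≈ 0.2617

0.2617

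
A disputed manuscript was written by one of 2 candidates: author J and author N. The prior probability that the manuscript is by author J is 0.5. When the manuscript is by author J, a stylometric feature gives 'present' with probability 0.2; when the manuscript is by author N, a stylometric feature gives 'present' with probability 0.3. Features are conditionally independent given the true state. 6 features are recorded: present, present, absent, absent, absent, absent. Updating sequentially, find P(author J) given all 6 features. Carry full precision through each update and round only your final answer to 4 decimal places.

Each posterior becomes the prior for the next update.
After 'present': P(author J) = 0.2·0.5000 / (0.2·0.5000 + 0.3·0.5000) ≈ 0.4000
After 'present': P(author J) = 0.2·0.4000 / (0.2·0.4000 + 0.3·0.6000) ≈ 0.3077
After 'absent': P(author J) = 0.8·0.3077 / (0.8·0.3077 + 0.7·0.6923) ≈ 0.3368
After 'absent': P(author J) = 0.8·0.3368 / (0.8·0.3368 + 0.7·0.6632) ≈ 0.3673
After 'absent': P(author J) = 0.8·0.3673 / (0.8·0.3673 + 0.7·0.6327) ≈ 0.3988
After 'absent': P(author J) = 0.8·0.3988 / (0.8·0.3988 + 0.7·0.6012) ≈ 0.4312

0.4312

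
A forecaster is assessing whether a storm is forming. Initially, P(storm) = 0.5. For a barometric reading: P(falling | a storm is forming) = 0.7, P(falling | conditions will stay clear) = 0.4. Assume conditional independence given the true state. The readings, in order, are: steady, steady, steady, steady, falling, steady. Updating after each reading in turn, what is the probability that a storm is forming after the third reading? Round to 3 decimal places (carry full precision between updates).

After 'steady': P(storm) = 0.3·0.5000 / (0.3·0.5000 + 0.6·0.5000) ≈ 0.3333
After 'steady': P(storm) = 0.3·0.3333 / (0.3·0.3333 + 0.6·0.6667) ≈ 0.2000
After 'steady': P(storm) = 0.3·0.2000 / (0.3·0.2000 + 0.6·0.8000) ≈ 0.1111

0.111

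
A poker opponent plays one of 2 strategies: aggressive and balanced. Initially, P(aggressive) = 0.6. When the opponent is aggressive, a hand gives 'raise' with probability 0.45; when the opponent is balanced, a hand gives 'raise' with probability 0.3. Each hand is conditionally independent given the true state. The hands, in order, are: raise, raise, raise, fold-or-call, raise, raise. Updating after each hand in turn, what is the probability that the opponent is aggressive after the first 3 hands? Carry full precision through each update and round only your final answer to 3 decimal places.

Each posterior becomes the prior for the next update.
After 'raise': P(aggressive) = 0.45·0.6000 / (0.45·0.6000 + 0.3·0.4000) ≈ 0.6923
After 'raise': P(aggressive) = 0.45·0.6923 / (0.45·0.6923 + 0.3·0.3077) ≈ 0.7714
After 'raise': P(aggressive) = 0.45·0.7714 / (0.45·0.7714 + 0.3·0.2286) ≈ 0.8351

0.835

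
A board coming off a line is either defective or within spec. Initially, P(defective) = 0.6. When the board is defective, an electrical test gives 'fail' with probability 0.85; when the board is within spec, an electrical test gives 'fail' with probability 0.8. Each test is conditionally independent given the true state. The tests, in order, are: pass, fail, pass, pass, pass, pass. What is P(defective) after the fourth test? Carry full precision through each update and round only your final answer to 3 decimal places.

After 'pass': P(defective) = 0.15·0.6000 / (0.15·0.6000 + 0.2·0.4000) ≈ 0.5294
After 'fail': P(defective) = 0.85·0.5294 / (0.85·0.5294 + 0.8·0.4706) ≈ 0.5445
After 'pass': P(defective) = 0.15·0.5445 / (0.15·0.5445 + 0.2·0.4555) ≈ 0.4727
After 'pass': P(defective) = 0.15·0.4727 / (0.15·0.4727 + 0.2·0.5273) ≈ 0.4020

0.402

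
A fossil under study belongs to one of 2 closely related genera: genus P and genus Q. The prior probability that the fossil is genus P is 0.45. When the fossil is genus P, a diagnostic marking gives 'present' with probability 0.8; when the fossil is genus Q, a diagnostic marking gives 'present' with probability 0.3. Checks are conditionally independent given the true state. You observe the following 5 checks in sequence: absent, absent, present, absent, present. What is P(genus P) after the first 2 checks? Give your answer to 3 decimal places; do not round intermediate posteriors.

0.063

Apply Bayes' rule sequentially, carrying P(genus P) forward.
After 'absent': P(genus P) = 0.2·0.4500 / (0.2·0.4500 + 0.7·0.5500) ≈ 0.1895
After 'absent': P(genus P) = 0.2·0.1895 / (0.2·0.1895 + 0.7·0.8105) ≈ 0.0626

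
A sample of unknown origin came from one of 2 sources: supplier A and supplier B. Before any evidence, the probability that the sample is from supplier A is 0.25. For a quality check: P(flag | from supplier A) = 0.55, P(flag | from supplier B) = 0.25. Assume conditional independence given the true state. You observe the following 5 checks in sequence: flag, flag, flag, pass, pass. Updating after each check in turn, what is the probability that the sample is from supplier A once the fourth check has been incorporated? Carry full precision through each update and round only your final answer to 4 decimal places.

After 'flag': P(supplier A) = 0.55·0.2500 / (0.55·0.2500 + 0.25·0.7500) ≈ 0.4231
After 'flag': P(supplier A) = 0.55·0.4231 / (0.55·0.4231 + 0.25·0.5769) ≈ 0.6173
After 'flag': P(supplier A) = 0.55·0.6173 / (0.55·0.6173 + 0.25·0.3827) ≈ 0.7802
After 'pass': P(supplier A) = 0.45·0.7802 / (0.45·0.7802 + 0.75·0.2198) ≈ 0.6805

0.6805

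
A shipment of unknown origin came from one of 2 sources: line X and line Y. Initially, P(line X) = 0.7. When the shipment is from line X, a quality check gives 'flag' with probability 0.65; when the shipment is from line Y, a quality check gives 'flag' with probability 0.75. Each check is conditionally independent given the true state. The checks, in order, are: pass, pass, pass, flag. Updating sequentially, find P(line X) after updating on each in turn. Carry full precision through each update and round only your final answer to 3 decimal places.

After 'pass': P(line X) = 0.35·0.7000 / (0.35·0.7000 + 0.25·0.3000) ≈ 0.7656
After 'pass': P(line X) = 0.35·0.7656 / (0.35·0.7656 + 0.25·0.2344) ≈ 0.8206
After 'pass': P(line X) = 0.35·0.8206 / (0.35·0.8206 + 0.25·0.1794) ≈ 0.8649
After 'flag': P(line X) = 0.65·0.8649 / (0.65·0.8649 + 0.75·0.1351) ≈ 0.8473

0.847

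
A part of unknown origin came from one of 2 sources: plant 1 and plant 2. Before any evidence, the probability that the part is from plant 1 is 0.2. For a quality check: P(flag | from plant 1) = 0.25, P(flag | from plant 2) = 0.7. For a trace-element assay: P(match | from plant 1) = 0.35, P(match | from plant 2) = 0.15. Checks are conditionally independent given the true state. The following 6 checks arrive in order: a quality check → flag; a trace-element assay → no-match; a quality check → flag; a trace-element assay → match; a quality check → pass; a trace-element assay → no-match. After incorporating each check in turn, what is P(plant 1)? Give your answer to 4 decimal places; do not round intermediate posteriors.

Each posterior becomes the prior for the next update.
After a quality check='flag': P(plant 1) = 0.25·0.2000 / (0.25·0.2000 + 0.7·0.8000) ≈ 0.0820
After a trace-element assay='no-match': P(plant 1) = 0.65·0.0820 / (0.65·0.0820 + 0.85·0.9180) ≈ 0.0639
After a quality check='flag': P(plant 1) = 0.25·0.0639 / (0.25·0.0639 + 0.7·0.9361) ≈ 0.0238
After a trace-element assay='match': P(plant 1) = 0.35·0.0238 / (0.35·0.0238 + 0.15·0.9762) ≈ 0.0538
After a quality check='pass': P(plant 1) = 0.75·0.0538 / (0.75·0.0538 + 0.3·0.9462) ≈ 0.1245
After a trace-element assay='no-match': P(plant 1) = 0.65·0.1245 / (0.65·0.1245 + 0.85·0.8755) ≈ 0.0981

0.0981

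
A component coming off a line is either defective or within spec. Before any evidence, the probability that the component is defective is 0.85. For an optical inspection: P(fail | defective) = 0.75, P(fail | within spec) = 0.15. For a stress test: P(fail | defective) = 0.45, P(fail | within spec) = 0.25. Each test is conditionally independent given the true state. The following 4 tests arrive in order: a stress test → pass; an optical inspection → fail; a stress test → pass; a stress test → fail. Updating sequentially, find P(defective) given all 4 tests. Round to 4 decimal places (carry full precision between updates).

0.9648

Apply Bayes' rule sequentially, carrying P(defective) forward.
After a stress test='pass': P(defective) = 0.55·0.8500 / (0.55·0.8500 + 0.75·0.1500) ≈ 0.8060
After an optical inspection='fail': P(defective) = 0.75·0.8060 / (0.75·0.8060 + 0.15·0.1940) ≈ 0.9541
After a stress test='pass': P(defective) = 0.55·0.9541 / (0.55·0.9541 + 0.75·0.0459) ≈ 0.9384
After a stress test='fail': P(defective) = 0.45·0.9384 / (0.45·0.9384 + 0.25·0.0616) ≈ 0.9648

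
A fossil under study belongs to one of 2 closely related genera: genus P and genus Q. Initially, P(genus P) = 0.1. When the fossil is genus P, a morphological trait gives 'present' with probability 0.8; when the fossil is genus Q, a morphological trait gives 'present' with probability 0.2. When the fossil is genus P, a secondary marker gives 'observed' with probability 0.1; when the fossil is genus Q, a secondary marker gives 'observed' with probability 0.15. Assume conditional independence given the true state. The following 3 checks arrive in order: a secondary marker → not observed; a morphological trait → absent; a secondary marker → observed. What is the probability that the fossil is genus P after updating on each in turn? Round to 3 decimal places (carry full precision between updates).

0.019

Each posterior becomes the prior for the next update.
After a secondary marker='not observed': P(genus P) = 0.9·0.1000 / (0.9·0.1000 + 0.85·0.9000) ≈ 0.1053
After a morphological trait='absent': P(genus P) = 0.2·0.1053 / (0.2·0.1053 + 0.8·0.8947) ≈ 0.0286
After a secondary marker='observed': P(genus P) = 0.1·0.0286 / (0.1·0.0286 + 0.15·0.9714) ≈ 0.0192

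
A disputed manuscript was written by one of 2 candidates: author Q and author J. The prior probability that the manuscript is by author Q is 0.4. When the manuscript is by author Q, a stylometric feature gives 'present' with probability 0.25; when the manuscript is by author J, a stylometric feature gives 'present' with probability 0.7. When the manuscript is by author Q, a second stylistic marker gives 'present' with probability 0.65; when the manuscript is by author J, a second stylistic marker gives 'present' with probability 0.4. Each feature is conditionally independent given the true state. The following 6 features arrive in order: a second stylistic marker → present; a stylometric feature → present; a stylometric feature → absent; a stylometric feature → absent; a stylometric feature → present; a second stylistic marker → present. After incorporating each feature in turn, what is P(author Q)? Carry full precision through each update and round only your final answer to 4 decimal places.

After a second stylistic marker='present': P(author Q) = 0.65·0.4000 / (0.65·0.4000 + 0.4·0.6000) ≈ 0.5200
After a stylometric feature='present': P(author Q) = 0.25·0.5200 / (0.25·0.5200 + 0.7·0.4800) ≈ 0.2790
After a stylometric feature='absent': P(author Q) = 0.75·0.2790 / (0.75·0.2790 + 0.3·0.7210) ≈ 0.4917
After a stylometric feature='absent': P(author Q) = 0.75·0.4917 / (0.75·0.4917 + 0.3·0.5083) ≈ 0.7074
After a stylometric feature='present': P(author Q) = 0.25·0.7074 / (0.25·0.7074 + 0.7·0.2926) ≈ 0.4634
After a second stylistic marker='present': P(author Q) = 0.65·0.4634 / (0.65·0.4634 + 0.4·0.5366) ≈ 0.5839

0.5839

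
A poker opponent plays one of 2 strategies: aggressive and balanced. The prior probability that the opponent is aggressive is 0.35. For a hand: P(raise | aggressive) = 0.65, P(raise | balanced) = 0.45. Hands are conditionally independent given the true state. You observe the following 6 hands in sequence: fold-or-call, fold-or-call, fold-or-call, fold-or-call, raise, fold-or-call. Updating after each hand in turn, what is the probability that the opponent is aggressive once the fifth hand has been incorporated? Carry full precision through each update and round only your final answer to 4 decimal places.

0.1131

After 'fold-or-call': P(aggressive) = 0.35·0.3500 / (0.35·0.3500 + 0.55·0.6500) ≈ 0.2552
After 'fold-or-call': P(aggressive) = 0.35·0.2552 / (0.35·0.2552 + 0.55·0.7448) ≈ 0.1790
After 'fold-or-call': P(aggressive) = 0.35·0.1790 / (0.35·0.1790 + 0.55·0.8210) ≈ 0.1219
After 'fold-or-call': P(aggressive) = 0.35·0.1219 / (0.35·0.1219 + 0.55·0.8781) ≈ 0.0811
After 'raise': P(aggressive) = 0.65·0.0811 / (0.65·0.0811 + 0.45·0.9189) ≈ 0.1131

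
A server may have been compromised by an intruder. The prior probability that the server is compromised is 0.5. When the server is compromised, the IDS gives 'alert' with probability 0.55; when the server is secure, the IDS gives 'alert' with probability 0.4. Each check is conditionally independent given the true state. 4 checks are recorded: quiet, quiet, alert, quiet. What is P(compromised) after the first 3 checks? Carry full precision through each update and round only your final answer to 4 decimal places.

Each posterior becomes the prior for the next update.
After 'quiet': P(compromised) = 0.45·0.5000 / (0.45·0.5000 + 0.6·0.5000) ≈ 0.4286
After 'quiet': P(compromised) = 0.45·0.4286 / (0.45·0.4286 + 0.6·0.5714) ≈ 0.3600
After 'alert': P(compromised) = 0.55·0.3600 / (0.55·0.3600 + 0.4·0.6400) ≈ 0.4361

0.4361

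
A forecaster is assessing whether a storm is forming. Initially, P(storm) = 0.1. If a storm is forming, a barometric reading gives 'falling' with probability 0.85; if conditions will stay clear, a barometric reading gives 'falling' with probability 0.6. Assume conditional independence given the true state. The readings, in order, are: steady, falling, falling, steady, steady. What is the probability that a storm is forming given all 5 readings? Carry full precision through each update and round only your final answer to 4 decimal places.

0.0116

After 'steady': P(storm) = 0.15·0.1000 / (0.15·0.1000 + 0.4·0.9000) ≈ 0.0400
After 'falling': P(storm) = 0.85·0.0400 / (0.85·0.0400 + 0.6·0.9600) ≈ 0.0557
After 'falling': P(storm) = 0.85·0.0557 / (0.85·0.0557 + 0.6·0.9443) ≈ 0.0772
After 'steady': P(storm) = 0.15·0.0772 / (0.15·0.0772 + 0.4·0.9228) ≈ 0.0304
After 'steady': P(storm) = 0.15·0.0304 / (0.15·0.0304 + 0.4·0.9696) ≈ 0.0116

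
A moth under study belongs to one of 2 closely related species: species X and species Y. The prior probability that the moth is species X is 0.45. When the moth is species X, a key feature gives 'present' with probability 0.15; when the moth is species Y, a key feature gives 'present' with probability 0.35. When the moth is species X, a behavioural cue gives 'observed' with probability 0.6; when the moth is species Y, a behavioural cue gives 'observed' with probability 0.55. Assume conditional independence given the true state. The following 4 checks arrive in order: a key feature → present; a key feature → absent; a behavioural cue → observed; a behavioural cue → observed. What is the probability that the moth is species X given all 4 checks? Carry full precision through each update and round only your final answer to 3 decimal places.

0.353

After a key feature='present': P(species X) = 0.15·0.4500 / (0.15·0.4500 + 0.35·0.5500) ≈ 0.2596
After a key feature='absent': P(species X) = 0.85·0.2596 / (0.85·0.2596 + 0.65·0.7404) ≈ 0.3144
After a behavioural cue='observed': P(species X) = 0.6·0.3144 / (0.6·0.3144 + 0.55·0.6856) ≈ 0.3334
After a behavioural cue='observed': P(species X) = 0.6·0.3334 / (0.6·0.3334 + 0.55·0.6666) ≈ 0.3530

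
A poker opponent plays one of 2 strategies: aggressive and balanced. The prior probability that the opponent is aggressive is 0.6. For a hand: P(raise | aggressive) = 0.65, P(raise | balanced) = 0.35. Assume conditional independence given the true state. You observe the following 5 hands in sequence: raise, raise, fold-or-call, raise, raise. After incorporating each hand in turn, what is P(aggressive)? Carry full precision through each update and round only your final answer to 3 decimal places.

After 'raise': P(aggressive) = 0.65·0.6000 / (0.65·0.6000 + 0.35·0.4000) ≈ 0.7358
After 'raise': P(aggressive) = 0.65·0.7358 / (0.65·0.7358 + 0.35·0.2642) ≈ 0.8380
After 'fold-or-call': P(aggressive) = 0.35·0.8380 / (0.35·0.8380 + 0.65·0.1620) ≈ 0.7358
After 'raise': P(aggressive) = 0.65·0.7358 / (0.65·0.7358 + 0.35·0.2642) ≈ 0.8380
After 'raise': P(aggressive) = 0.65·0.8380 / (0.65·0.8380 + 0.35·0.1620) ≈ 0.9057

0.906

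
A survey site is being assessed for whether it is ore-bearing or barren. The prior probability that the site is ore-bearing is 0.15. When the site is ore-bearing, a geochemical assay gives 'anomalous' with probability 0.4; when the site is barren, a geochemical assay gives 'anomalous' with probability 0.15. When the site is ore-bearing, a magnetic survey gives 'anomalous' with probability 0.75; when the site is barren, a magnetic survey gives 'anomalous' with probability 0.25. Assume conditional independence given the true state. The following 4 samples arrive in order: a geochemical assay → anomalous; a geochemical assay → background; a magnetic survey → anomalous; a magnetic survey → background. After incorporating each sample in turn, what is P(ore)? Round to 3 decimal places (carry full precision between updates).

0.249

After a geochemical assay='anomalous': P(ore) = 0.4·0.1500 / (0.4·0.1500 + 0.15·0.8500) ≈ 0.3200
After a geochemical assay='background': P(ore) = 0.6·0.3200 / (0.6·0.3200 + 0.85·0.6800) ≈ 0.2494
After a magnetic survey='anomalous': P(ore) = 0.75·0.2494 / (0.75·0.2494 + 0.25·0.7506) ≈ 0.4991
After a magnetic survey='background': P(ore) = 0.25·0.4991 / (0.25·0.4991 + 0.75·0.5009) ≈ 0.2494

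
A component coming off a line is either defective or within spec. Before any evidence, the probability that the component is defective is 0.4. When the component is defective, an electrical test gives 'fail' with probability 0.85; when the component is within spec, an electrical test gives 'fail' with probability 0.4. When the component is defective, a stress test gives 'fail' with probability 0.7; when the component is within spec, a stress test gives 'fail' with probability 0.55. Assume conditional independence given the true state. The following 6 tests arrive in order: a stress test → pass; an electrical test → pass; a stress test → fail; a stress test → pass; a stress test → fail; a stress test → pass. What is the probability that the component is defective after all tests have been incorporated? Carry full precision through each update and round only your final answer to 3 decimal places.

0.074

After a stress test='pass': P(defective) = 0.3·0.4000 / (0.3·0.4000 + 0.45·0.6000) ≈ 0.3077
After an electrical test='pass': P(defective) = 0.15·0.3077 / (0.15·0.3077 + 0.6·0.6923) ≈ 0.1000
After a stress test='fail': P(defective) = 0.7·0.1000 / (0.7·0.1000 + 0.55·0.9000) ≈ 0.1239
After a stress test='pass': P(defective) = 0.3·0.1239 / (0.3·0.1239 + 0.45·0.8761) ≈ 0.0862
After a stress test='fail': P(defective) = 0.7·0.0862 / (0.7·0.0862 + 0.55·0.9138) ≈ 0.1071
After a stress test='pass': P(defective) = 0.3·0.1071 / (0.3·0.1071 + 0.45·0.8929) ≈ 0.0741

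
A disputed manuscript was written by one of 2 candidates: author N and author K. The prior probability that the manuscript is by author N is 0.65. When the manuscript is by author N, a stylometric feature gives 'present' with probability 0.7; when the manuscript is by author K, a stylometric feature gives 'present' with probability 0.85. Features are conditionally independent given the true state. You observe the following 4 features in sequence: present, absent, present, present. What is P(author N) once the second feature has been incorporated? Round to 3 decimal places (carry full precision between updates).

0.754

After 'present': P(author N) = 0.7·0.6500 / (0.7·0.6500 + 0.85·0.3500) ≈ 0.6047
After 'absent': P(author N) = 0.3·0.6047 / (0.3·0.6047 + 0.15·0.3953) ≈ 0.7536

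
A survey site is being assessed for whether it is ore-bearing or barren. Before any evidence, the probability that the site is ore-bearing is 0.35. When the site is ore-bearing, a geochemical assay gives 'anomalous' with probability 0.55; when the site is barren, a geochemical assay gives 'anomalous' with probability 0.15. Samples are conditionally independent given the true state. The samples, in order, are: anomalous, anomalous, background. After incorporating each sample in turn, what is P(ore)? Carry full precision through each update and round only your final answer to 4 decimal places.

Apply Bayes' rule sequentially, carrying P(ore) forward.
After 'anomalous': P(ore) = 0.55·0.3500 / (0.55·0.3500 + 0.15·0.6500) ≈ 0.6638
After 'anomalous': P(ore) = 0.55·0.6638 / (0.55·0.6638 + 0.15·0.3362) ≈ 0.8786
After 'background': P(ore) = 0.45·0.8786 / (0.45·0.8786 + 0.85·0.1214) ≈ 0.7931

0.7931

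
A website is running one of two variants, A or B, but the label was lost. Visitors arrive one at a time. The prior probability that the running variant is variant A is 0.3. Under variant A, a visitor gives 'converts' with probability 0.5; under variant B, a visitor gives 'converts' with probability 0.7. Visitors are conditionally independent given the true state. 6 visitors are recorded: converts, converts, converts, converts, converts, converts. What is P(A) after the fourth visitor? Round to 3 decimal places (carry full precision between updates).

0.100

After 'converts': P(A) = 0.5·0.3000 / (0.5·0.3000 + 0.7·0.7000) ≈ 0.2344
After 'converts': P(A) = 0.5·0.2344 / (0.5·0.2344 + 0.7·0.7656) ≈ 0.1794
After 'converts': P(A) = 0.5·0.1794 / (0.5·0.1794 + 0.7·0.8206) ≈ 0.1351
After 'converts': P(A) = 0.5·0.1351 / (0.5·0.1351 + 0.7·0.8649) ≈ 0.1004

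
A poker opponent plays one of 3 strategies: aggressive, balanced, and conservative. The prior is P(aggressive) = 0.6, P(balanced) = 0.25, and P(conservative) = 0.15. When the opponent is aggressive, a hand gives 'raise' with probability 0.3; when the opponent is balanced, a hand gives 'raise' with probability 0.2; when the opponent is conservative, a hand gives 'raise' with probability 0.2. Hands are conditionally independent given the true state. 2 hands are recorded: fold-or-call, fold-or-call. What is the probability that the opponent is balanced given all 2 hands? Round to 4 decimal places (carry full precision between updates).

0.2909

After 'fold-or-call': normaliser = 0.7·0.6000 + 0.8·0.2500 + 0.8·0.1500; P(aggressive) ≈ 0.5676, P(balanced) ≈ 0.2703, P(conservative) ≈ 0.1622
After 'fold-or-call': normaliser = 0.7·0.5676 + 0.8·0.2703 + 0.8·0.1622; P(aggressive) ≈ 0.5345, P(balanced) ≈ 0.2909, P(conservative) ≈ 0.1745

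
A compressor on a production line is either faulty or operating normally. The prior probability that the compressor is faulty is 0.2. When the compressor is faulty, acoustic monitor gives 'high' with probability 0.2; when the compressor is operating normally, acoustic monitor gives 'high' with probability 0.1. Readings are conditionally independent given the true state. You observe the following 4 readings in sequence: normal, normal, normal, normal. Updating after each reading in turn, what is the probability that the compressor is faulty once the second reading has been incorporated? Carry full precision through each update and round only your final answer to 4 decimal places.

0.1649

Each posterior becomes the prior for the next update.
After 'normal': P(faulty) = 0.8·0.2000 / (0.8·0.2000 + 0.9·0.8000) ≈ 0.1818
After 'normal': P(faulty) = 0.8·0.1818 / (0.8·0.1818 + 0.9·0.8182) ≈ 0.1649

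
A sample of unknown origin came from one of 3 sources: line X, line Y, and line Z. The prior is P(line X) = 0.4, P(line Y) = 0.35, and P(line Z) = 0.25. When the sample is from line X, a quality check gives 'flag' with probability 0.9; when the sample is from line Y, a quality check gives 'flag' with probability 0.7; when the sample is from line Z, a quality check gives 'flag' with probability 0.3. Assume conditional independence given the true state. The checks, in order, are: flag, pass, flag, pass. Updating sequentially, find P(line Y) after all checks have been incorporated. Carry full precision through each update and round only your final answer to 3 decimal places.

Each posterior becomes the prior for the next update.
After 'flag': normaliser = 0.9·0.4000 + 0.7·0.3500 + 0.3·0.2500; P(line X) ≈ 0.5294, P(line Y) ≈ 0.3603, P(line Z) ≈ 0.1103
After 'pass': normaliser = 0.1·0.5294 + 0.3·0.3603 + 0.7·0.1103; P(line X) ≈ 0.2222, P(line Y) ≈ 0.4537, P(line Z) ≈ 0.3241
After 'flag': normaliser = 0.9·0.2222 + 0.7·0.4537 + 0.3·0.3241; P(line X) ≈ 0.3253, P(line Y) ≈ 0.5166, P(line Z) ≈ 0.1581
After 'pass': normaliser = 0.1·0.3253 + 0.3·0.5166 + 0.7·0.1581; P(line X) ≈ 0.1091, P(line Y) ≈ 0.5197, P(line Z) ≈ 0.3712

0.520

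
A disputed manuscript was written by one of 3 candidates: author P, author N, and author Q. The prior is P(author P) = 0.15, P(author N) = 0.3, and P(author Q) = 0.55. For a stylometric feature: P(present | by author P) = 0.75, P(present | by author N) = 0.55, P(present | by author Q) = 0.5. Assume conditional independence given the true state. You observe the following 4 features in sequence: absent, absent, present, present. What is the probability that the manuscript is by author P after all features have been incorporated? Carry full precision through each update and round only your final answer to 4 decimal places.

0.0909

After 'absent': normaliser = 0.25·0.1500 + 0.45·0.3000 + 0.5·0.5500; P(author P) ≈ 0.0838, P(author N) ≈ 0.3017, P(author Q) ≈ 0.6145
After 'absent': normaliser = 0.25·0.0838 + 0.45·0.3017 + 0.5·0.6145; P(author P) ≈ 0.0452, P(author N) ≈ 0.2926, P(author Q) ≈ 0.6623
After 'present': normaliser = 0.75·0.0452 + 0.55·0.2926 + 0.5·0.6623; P(author P) ≈ 0.0644, P(author N) ≈ 0.3060, P(author Q) ≈ 0.6296
After 'present': normaliser = 0.75·0.0644 + 0.55·0.3060 + 0.5·0.6296; P(author P) ≈ 0.0909, P(author N) ≈ 0.3167, P(author Q) ≈ 0.5924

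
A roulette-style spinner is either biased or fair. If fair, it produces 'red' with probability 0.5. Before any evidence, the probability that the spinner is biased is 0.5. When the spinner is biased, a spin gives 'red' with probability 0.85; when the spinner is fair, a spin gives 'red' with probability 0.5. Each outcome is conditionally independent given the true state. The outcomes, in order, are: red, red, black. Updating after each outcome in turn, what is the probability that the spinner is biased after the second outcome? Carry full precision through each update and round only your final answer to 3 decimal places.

Each posterior becomes the prior for the next update.
After 'red': P(biased) = 0.85·0.5000 / (0.85·0.5000 + 0.5·0.5000) ≈ 0.6296
After 'red': P(biased) = 0.85·0.6296 / (0.85·0.6296 + 0.5·0.3704) ≈ 0.7429

0.743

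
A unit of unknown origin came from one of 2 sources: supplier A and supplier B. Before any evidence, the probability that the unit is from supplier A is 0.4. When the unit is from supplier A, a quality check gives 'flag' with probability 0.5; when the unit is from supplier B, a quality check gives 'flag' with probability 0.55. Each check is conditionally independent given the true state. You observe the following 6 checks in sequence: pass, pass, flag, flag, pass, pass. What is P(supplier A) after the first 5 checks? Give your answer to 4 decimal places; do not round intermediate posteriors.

0.4305

After 'pass': P(supplier A) = 0.5·0.4000 / (0.5·0.4000 + 0.45·0.6000) ≈ 0.4255
After 'pass': P(supplier A) = 0.5·0.4255 / (0.5·0.4255 + 0.45·0.5745) ≈ 0.4515
After 'flag': P(supplier A) = 0.5·0.4515 / (0.5·0.4515 + 0.55·0.5485) ≈ 0.4280
After 'flag': P(supplier A) = 0.5·0.4280 / (0.5·0.4280 + 0.55·0.5720) ≈ 0.4048
After 'pass': P(supplier A) = 0.5·0.4048 / (0.5·0.4048 + 0.45·0.5952) ≈ 0.4305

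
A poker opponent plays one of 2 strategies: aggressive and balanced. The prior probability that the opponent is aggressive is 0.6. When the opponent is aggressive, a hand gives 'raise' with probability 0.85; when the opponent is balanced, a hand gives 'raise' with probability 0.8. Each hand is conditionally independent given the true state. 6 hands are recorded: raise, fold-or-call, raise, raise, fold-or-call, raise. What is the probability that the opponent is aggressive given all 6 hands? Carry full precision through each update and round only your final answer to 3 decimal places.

Apply Bayes' rule sequentially, carrying P(aggressive) forward.
After 'raise': P(aggressive) = 0.85·0.6000 / (0.85·0.6000 + 0.8·0.4000) ≈ 0.6145
After 'fold-or-call': P(aggressive) = 0.15·0.6145 / (0.15·0.6145 + 0.2·0.3855) ≈ 0.5445
After 'raise': P(aggressive) = 0.85·0.5445 / (0.85·0.5445 + 0.8·0.4555) ≈ 0.5595
After 'raise': P(aggressive) = 0.85·0.5595 / (0.85·0.5595 + 0.8·0.4405) ≈ 0.5744
After 'fold-or-call': P(aggressive) = 0.15·0.5744 / (0.15·0.5744 + 0.2·0.4256) ≈ 0.5030
After 'raise': P(aggressive) = 0.85·0.5030 / (0.85·0.5030 + 0.8·0.4970) ≈ 0.5181

0.518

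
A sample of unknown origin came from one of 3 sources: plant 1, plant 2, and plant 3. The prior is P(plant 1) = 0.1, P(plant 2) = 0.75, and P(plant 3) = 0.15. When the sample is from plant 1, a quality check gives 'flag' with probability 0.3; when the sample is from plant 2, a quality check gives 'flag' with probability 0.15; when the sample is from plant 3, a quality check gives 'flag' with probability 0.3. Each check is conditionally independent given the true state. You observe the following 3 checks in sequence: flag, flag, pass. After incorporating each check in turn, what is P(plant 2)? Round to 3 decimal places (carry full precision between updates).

0.477

After 'flag': normaliser = 0.3·0.1000 + 0.15·0.7500 + 0.3·0.1500; P(plant 1) ≈ 0.1600, P(plant 2) ≈ 0.6000, P(plant 3) ≈ 0.2400
After 'flag': normaliser = 0.3·0.1600 + 0.15·0.6000 + 0.3·0.2400; P(plant 1) ≈ 0.2286, P(plant 2) ≈ 0.4286, P(plant 3) ≈ 0.3429
After 'pass': normaliser = 0.7·0.2286 + 0.85·0.4286 + 0.7·0.3429; P(plant 1) ≈ 0.2093, P(plant 2) ≈ 0.4766, P(plant 3) ≈ 0.3140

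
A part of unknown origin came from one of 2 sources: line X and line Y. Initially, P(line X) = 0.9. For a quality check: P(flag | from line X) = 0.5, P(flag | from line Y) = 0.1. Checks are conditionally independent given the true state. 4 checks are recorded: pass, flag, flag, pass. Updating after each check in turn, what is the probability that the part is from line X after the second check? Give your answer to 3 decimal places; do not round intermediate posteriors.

0.962

After 'pass': P(line X) = 0.5·0.9000 / (0.5·0.9000 + 0.9·0.1000) ≈ 0.8333
After 'flag': P(line X) = 0.5·0.8333 / (0.5·0.8333 + 0.1·0.1667) ≈ 0.9615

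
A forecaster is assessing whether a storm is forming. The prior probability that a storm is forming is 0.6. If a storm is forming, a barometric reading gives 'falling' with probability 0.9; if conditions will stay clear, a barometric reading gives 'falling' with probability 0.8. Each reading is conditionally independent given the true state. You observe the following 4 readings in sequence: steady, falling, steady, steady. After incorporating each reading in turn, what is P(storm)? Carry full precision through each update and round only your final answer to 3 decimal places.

After 'steady': P(storm) = 0.1·0.6000 / (0.1·0.6000 + 0.2·0.4000) ≈ 0.4286
After 'falling': P(storm) = 0.9·0.4286 / (0.9·0.4286 + 0.8·0.5714) ≈ 0.4576
After 'steady': P(storm) = 0.1·0.4576 / (0.1·0.4576 + 0.2·0.5424) ≈ 0.2967
After 'steady': P(storm) = 0.1·0.2967 / (0.1·0.2967 + 0.2·0.7033) ≈ 0.1742

0.174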